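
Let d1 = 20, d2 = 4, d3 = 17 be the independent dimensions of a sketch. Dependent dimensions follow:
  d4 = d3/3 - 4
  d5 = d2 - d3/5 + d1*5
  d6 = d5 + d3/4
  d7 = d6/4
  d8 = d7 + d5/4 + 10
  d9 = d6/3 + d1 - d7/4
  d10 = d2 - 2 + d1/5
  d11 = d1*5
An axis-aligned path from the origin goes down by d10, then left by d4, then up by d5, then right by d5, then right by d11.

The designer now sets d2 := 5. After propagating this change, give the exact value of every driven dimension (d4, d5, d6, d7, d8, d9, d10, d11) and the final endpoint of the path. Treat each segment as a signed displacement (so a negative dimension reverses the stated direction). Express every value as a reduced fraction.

Apply edit: d2 := 5
  d4 = d3/3 - 4 = 5/3
  d5 = d2 - d3/5 + d1*5 = 508/5
  d6 = d5 + d3/4 = 2117/20
  d7 = d6/4 = 2117/80
  d8 = d7 + d5/4 + 10 = 4949/80
  d9 = d6/3 + d1 - d7/4 = 46721/960
  d10 = d2 - 2 + d1/5 = 7
  d11 = d1*5 = 100
Walk from origin (0, 0):
  seg 1: down by d10 = 7 → (0, -7)
  seg 2: left by d4 = 5/3 → (-5/3, -7)
  seg 3: up by d5 = 508/5 → (-5/3, 473/5)
  seg 4: right by d5 = 508/5 → (1499/15, 473/5)
  seg 5: right by d11 = 100 → (2999/15, 473/5)

d4 = 5/3
d5 = 508/5
d6 = 2117/20
d7 = 2117/80
d8 = 4949/80
d9 = 46721/960
d10 = 7
d11 = 100
endpoint = (2999/15, 473/5)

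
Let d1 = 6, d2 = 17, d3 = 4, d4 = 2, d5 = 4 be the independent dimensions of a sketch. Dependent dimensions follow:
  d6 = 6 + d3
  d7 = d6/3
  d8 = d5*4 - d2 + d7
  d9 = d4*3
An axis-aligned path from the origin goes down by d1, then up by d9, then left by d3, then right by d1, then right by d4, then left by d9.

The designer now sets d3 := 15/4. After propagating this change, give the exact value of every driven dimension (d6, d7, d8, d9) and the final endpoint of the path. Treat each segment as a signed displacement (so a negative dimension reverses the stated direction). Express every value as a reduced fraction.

Apply edit: d3 := 15/4
  d6 = 6 + d3 = 39/4
  d7 = d6/3 = 13/4
  d8 = d5*4 - d2 + d7 = 9/4
  d9 = d4*3 = 6
Walk from origin (0, 0):
  seg 1: down by d1 = 6 → (0, -6)
  seg 2: up by d9 = 6 → (0, 0)
  seg 3: left by d3 = 15/4 → (-15/4, 0)
  seg 4: right by d1 = 6 → (9/4, 0)
  seg 5: right by d4 = 2 → (17/4, 0)
  seg 6: left by d9 = 6 → (-7/4, 0)

d6 = 39/4
d7 = 13/4
d8 = 9/4
d9 = 6
endpoint = (-7/4, 0)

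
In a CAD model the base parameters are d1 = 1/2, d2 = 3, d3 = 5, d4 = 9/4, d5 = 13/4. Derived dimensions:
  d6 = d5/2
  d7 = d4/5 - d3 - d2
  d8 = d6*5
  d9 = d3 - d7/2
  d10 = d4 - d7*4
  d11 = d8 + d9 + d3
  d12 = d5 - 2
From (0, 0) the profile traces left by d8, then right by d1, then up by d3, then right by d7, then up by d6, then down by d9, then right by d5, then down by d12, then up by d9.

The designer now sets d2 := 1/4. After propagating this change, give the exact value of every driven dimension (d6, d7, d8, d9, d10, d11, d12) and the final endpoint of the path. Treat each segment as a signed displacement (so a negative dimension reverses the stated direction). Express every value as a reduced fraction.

d6 = 13/8
d7 = -24/5
d8 = 65/8
d9 = 37/5
d10 = 429/20
d11 = 821/40
d12 = 5/4
endpoint = (-367/40, 43/8)

Apply edit: d2 := 1/4
  d6 = d5/2 = 13/8
  d7 = d4/5 - d3 - d2 = -24/5
  d8 = d6*5 = 65/8
  d9 = d3 - d7/2 = 37/5
  d10 = d4 - d7*4 = 429/20
  d11 = d8 + d9 + d3 = 821/40
  d12 = d5 - 2 = 5/4
Walk from origin (0, 0):
  seg 1: left by d8 = 65/8 → (-65/8, 0)
  seg 2: right by d1 = 1/2 → (-61/8, 0)
  seg 3: up by d3 = 5 → (-61/8, 5)
  seg 4: right by d7 = -24/5 → (-497/40, 5)
  seg 5: up by d6 = 13/8 → (-497/40, 53/8)
  seg 6: down by d9 = 37/5 → (-497/40, -31/40)
  seg 7: right by d5 = 13/4 → (-367/40, -31/40)
  seg 8: down by d12 = 5/4 → (-367/40, -81/40)
  seg 9: up by d9 = 37/5 → (-367/40, 43/8)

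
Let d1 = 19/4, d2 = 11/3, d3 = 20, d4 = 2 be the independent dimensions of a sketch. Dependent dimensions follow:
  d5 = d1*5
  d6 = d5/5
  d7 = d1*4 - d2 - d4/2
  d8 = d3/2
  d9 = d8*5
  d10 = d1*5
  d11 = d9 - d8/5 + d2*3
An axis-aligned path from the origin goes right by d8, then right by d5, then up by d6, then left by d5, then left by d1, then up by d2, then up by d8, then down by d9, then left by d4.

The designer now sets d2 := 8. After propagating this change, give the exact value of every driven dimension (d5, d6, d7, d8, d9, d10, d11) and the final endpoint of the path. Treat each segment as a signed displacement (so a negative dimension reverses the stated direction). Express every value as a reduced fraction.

d5 = 95/4
d6 = 19/4
d7 = 10
d8 = 10
d9 = 50
d10 = 95/4
d11 = 72
endpoint = (13/4, -109/4)

Apply edit: d2 := 8
  d5 = d1*5 = 95/4
  d6 = d5/5 = 19/4
  d7 = d1*4 - d2 - d4/2 = 10
  d8 = d3/2 = 10
  d9 = d8*5 = 50
  d10 = d1*5 = 95/4
  d11 = d9 - d8/5 + d2*3 = 72
Walk from origin (0, 0):
  seg 1: right by d8 = 10 → (10, 0)
  seg 2: right by d5 = 95/4 → (135/4, 0)
  seg 3: up by d6 = 19/4 → (135/4, 19/4)
  seg 4: left by d5 = 95/4 → (10, 19/4)
  seg 5: left by d1 = 19/4 → (21/4, 19/4)
  seg 6: up by d2 = 8 → (21/4, 51/4)
  seg 7: up by d8 = 10 → (21/4, 91/4)
  seg 8: down by d9 = 50 → (21/4, -109/4)
  seg 9: left by d4 = 2 → (13/4, -109/4)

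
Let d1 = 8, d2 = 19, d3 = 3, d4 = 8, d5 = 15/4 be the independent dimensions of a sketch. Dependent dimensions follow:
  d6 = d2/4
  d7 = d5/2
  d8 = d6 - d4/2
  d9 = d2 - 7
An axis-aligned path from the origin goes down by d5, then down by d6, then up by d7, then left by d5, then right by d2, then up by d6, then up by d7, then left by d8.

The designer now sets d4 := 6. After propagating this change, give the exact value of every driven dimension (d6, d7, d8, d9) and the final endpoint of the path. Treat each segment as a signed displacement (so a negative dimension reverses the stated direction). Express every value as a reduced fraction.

d6 = 19/4
d7 = 15/8
d8 = 7/4
d9 = 12
endpoint = (27/2, 0)

Apply edit: d4 := 6
  d6 = d2/4 = 19/4
  d7 = d5/2 = 15/8
  d8 = d6 - d4/2 = 7/4
  d9 = d2 - 7 = 12
Walk from origin (0, 0):
  seg 1: down by d5 = 15/4 → (0, -15/4)
  seg 2: down by d6 = 19/4 → (0, -17/2)
  seg 3: up by d7 = 15/8 → (0, -53/8)
  seg 4: left by d5 = 15/4 → (-15/4, -53/8)
  seg 5: right by d2 = 19 → (61/4, -53/8)
  seg 6: up by d6 = 19/4 → (61/4, -15/8)
  seg 7: up by d7 = 15/8 → (61/4, 0)
  seg 8: left by d8 = 7/4 → (27/2, 0)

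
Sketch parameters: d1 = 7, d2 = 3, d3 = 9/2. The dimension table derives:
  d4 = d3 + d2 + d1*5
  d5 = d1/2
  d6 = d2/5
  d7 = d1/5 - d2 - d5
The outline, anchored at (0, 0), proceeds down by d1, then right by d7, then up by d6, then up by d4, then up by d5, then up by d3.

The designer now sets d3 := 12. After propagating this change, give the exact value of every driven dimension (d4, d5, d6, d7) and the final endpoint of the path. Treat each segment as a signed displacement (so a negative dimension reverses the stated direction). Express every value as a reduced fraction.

Apply edit: d3 := 12
  d4 = d3 + d2 + d1*5 = 50
  d5 = d1/2 = 7/2
  d6 = d2/5 = 3/5
  d7 = d1/5 - d2 - d5 = -51/10
Walk from origin (0, 0):
  seg 1: down by d1 = 7 → (0, -7)
  seg 2: right by d7 = -51/10 → (-51/10, -7)
  seg 3: up by d6 = 3/5 → (-51/10, -32/5)
  seg 4: up by d4 = 50 → (-51/10, 218/5)
  seg 5: up by d5 = 7/2 → (-51/10, 471/10)
  seg 6: up by d3 = 12 → (-51/10, 591/10)

d4 = 50
d5 = 7/2
d6 = 3/5
d7 = -51/10
endpoint = (-51/10, 591/10)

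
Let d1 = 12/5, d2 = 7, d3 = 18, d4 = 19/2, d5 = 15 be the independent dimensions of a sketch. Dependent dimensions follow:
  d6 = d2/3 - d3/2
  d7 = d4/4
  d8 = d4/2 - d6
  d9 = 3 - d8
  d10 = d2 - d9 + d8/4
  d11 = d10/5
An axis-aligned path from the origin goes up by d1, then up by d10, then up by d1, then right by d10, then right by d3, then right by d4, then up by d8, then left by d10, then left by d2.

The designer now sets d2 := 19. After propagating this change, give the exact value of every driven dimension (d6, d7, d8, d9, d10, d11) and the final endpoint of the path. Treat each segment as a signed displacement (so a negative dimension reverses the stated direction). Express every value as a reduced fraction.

Apply edit: d2 := 19
  d6 = d2/3 - d3/2 = -8/3
  d7 = d4/4 = 19/8
  d8 = d4/2 - d6 = 89/12
  d9 = 3 - d8 = -53/12
  d10 = d2 - d9 + d8/4 = 1213/48
  d11 = d10/5 = 1213/240
Walk from origin (0, 0):
  seg 1: up by d1 = 12/5 → (0, 12/5)
  seg 2: up by d10 = 1213/48 → (0, 6641/240)
  seg 3: up by d1 = 12/5 → (0, 7217/240)
  seg 4: right by d10 = 1213/48 → (1213/48, 7217/240)
  seg 5: right by d3 = 18 → (2077/48, 7217/240)
  seg 6: right by d4 = 19/2 → (2533/48, 7217/240)
  seg 7: up by d8 = 89/12 → (2533/48, 2999/80)
  seg 8: left by d10 = 1213/48 → (55/2, 2999/80)
  seg 9: left by d2 = 19 → (17/2, 2999/80)

d6 = -8/3
d7 = 19/8
d8 = 89/12
d9 = -53/12
d10 = 1213/48
d11 = 1213/240
endpoint = (17/2, 2999/80)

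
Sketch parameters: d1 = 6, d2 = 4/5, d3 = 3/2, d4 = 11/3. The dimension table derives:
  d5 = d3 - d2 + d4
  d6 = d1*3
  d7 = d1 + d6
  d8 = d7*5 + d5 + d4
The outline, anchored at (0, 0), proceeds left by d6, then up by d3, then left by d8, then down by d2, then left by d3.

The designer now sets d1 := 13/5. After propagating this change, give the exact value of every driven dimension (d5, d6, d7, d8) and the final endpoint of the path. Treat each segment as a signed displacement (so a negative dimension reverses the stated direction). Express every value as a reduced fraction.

d5 = 131/30
d6 = 39/5
d7 = 52/5
d8 = 1801/30
endpoint = (-208/3, 7/10)

Apply edit: d1 := 13/5
  d5 = d3 - d2 + d4 = 131/30
  d6 = d1*3 = 39/5
  d7 = d1 + d6 = 52/5
  d8 = d7*5 + d5 + d4 = 1801/30
Walk from origin (0, 0):
  seg 1: left by d6 = 39/5 → (-39/5, 0)
  seg 2: up by d3 = 3/2 → (-39/5, 3/2)
  seg 3: left by d8 = 1801/30 → (-407/6, 3/2)
  seg 4: down by d2 = 4/5 → (-407/6, 7/10)
  seg 5: left by d3 = 3/2 → (-208/3, 7/10)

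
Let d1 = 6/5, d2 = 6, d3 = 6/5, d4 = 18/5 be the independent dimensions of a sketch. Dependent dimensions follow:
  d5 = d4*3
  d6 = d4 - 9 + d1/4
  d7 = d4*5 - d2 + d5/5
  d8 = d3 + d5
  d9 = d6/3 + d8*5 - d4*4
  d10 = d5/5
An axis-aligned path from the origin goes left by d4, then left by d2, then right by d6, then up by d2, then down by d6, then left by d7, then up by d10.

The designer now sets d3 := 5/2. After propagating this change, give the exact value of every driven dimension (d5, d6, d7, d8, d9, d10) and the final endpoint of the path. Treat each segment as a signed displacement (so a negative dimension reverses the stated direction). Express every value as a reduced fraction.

Apply edit: d3 := 5/2
  d5 = d4*3 = 54/5
  d6 = d4 - 9 + d1/4 = -51/10
  d7 = d4*5 - d2 + d5/5 = 354/25
  d8 = d3 + d5 = 133/10
  d9 = d6/3 + d8*5 - d4*4 = 252/5
  d10 = d5/5 = 54/25
Walk from origin (0, 0):
  seg 1: left by d4 = 18/5 → (-18/5, 0)
  seg 2: left by d2 = 6 → (-48/5, 0)
  seg 3: right by d6 = -51/10 → (-147/10, 0)
  seg 4: up by d2 = 6 → (-147/10, 6)
  seg 5: down by d6 = -51/10 → (-147/10, 111/10)
  seg 6: left by d7 = 354/25 → (-1443/50, 111/10)
  seg 7: up by d10 = 54/25 → (-1443/50, 663/50)

d5 = 54/5
d6 = -51/10
d7 = 354/25
d8 = 133/10
d9 = 252/5
d10 = 54/25
endpoint = (-1443/50, 663/50)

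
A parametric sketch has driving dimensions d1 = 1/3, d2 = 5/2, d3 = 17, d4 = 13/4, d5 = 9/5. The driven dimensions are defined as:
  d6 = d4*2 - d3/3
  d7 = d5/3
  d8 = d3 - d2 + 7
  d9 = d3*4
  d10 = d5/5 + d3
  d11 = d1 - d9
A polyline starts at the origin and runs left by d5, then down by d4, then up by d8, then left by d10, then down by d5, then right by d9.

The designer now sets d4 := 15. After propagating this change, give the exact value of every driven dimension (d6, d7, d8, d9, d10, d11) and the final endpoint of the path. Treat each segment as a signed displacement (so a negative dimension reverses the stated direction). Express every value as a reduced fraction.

d6 = 73/3
d7 = 3/5
d8 = 43/2
d9 = 68
d10 = 434/25
d11 = -203/3
endpoint = (1221/25, 47/10)

Apply edit: d4 := 15
  d6 = d4*2 - d3/3 = 73/3
  d7 = d5/3 = 3/5
  d8 = d3 - d2 + 7 = 43/2
  d9 = d3*4 = 68
  d10 = d5/5 + d3 = 434/25
  d11 = d1 - d9 = -203/3
Walk from origin (0, 0):
  seg 1: left by d5 = 9/5 → (-9/5, 0)
  seg 2: down by d4 = 15 → (-9/5, -15)
  seg 3: up by d8 = 43/2 → (-9/5, 13/2)
  seg 4: left by d10 = 434/25 → (-479/25, 13/2)
  seg 5: down by d5 = 9/5 → (-479/25, 47/10)
  seg 6: right by d9 = 68 → (1221/25, 47/10)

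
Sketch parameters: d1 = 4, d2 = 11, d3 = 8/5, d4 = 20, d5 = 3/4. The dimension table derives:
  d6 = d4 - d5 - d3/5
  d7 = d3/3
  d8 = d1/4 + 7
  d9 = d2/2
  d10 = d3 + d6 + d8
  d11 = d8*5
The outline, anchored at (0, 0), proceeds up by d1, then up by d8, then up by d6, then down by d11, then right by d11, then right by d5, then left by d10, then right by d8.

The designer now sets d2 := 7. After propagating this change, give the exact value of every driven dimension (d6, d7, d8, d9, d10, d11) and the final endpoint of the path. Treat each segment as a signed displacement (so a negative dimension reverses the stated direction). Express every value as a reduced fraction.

d6 = 1893/100
d7 = 8/15
d8 = 8
d9 = 7/2
d10 = 2853/100
d11 = 40
endpoint = (1011/50, -907/100)

Apply edit: d2 := 7
  d6 = d4 - d5 - d3/5 = 1893/100
  d7 = d3/3 = 8/15
  d8 = d1/4 + 7 = 8
  d9 = d2/2 = 7/2
  d10 = d3 + d6 + d8 = 2853/100
  d11 = d8*5 = 40
Walk from origin (0, 0):
  seg 1: up by d1 = 4 → (0, 4)
  seg 2: up by d8 = 8 → (0, 12)
  seg 3: up by d6 = 1893/100 → (0, 3093/100)
  seg 4: down by d11 = 40 → (0, -907/100)
  seg 5: right by d11 = 40 → (40, -907/100)
  seg 6: right by d5 = 3/4 → (163/4, -907/100)
  seg 7: left by d10 = 2853/100 → (611/50, -907/100)
  seg 8: right by d8 = 8 → (1011/50, -907/100)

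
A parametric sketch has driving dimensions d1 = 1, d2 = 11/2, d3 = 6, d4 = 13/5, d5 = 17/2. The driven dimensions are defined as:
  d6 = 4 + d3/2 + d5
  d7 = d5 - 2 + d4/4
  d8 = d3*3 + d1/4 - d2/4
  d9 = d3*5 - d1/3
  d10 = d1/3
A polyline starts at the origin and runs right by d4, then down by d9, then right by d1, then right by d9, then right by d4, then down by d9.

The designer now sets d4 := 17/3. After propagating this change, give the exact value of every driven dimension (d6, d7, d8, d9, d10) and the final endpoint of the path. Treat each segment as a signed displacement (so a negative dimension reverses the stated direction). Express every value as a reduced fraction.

Apply edit: d4 := 17/3
  d6 = 4 + d3/2 + d5 = 31/2
  d7 = d5 - 2 + d4/4 = 95/12
  d8 = d3*3 + d1/4 - d2/4 = 135/8
  d9 = d3*5 - d1/3 = 89/3
  d10 = d1/3 = 1/3
Walk from origin (0, 0):
  seg 1: right by d4 = 17/3 → (17/3, 0)
  seg 2: down by d9 = 89/3 → (17/3, -89/3)
  seg 3: right by d1 = 1 → (20/3, -89/3)
  seg 4: right by d9 = 89/3 → (109/3, -89/3)
  seg 5: right by d4 = 17/3 → (42, -89/3)
  seg 6: down by d9 = 89/3 → (42, -178/3)

d6 = 31/2
d7 = 95/12
d8 = 135/8
d9 = 89/3
d10 = 1/3
endpoint = (42, -178/3)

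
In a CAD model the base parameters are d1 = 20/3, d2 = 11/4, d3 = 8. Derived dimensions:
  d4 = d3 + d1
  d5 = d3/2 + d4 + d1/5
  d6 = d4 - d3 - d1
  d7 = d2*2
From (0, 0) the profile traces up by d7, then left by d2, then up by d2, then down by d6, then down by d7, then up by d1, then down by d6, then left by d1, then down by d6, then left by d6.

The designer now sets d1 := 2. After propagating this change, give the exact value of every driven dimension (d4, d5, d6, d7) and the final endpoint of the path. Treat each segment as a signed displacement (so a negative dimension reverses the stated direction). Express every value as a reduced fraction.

Apply edit: d1 := 2
  d4 = d3 + d1 = 10
  d5 = d3/2 + d4 + d1/5 = 72/5
  d6 = d4 - d3 - d1 = 0
  d7 = d2*2 = 11/2
Walk from origin (0, 0):
  seg 1: up by d7 = 11/2 → (0, 11/2)
  seg 2: left by d2 = 11/4 → (-11/4, 11/2)
  seg 3: up by d2 = 11/4 → (-11/4, 33/4)
  seg 4: down by d6 = 0 → (-11/4, 33/4)
  seg 5: down by d7 = 11/2 → (-11/4, 11/4)
  seg 6: up by d1 = 2 → (-11/4, 19/4)
  seg 7: down by d6 = 0 → (-11/4, 19/4)
  seg 8: left by d1 = 2 → (-19/4, 19/4)
  seg 9: down by d6 = 0 → (-19/4, 19/4)
  seg 10: left by d6 = 0 → (-19/4, 19/4)

d4 = 10
d5 = 72/5
d6 = 0
d7 = 11/2
endpoint = (-19/4, 19/4)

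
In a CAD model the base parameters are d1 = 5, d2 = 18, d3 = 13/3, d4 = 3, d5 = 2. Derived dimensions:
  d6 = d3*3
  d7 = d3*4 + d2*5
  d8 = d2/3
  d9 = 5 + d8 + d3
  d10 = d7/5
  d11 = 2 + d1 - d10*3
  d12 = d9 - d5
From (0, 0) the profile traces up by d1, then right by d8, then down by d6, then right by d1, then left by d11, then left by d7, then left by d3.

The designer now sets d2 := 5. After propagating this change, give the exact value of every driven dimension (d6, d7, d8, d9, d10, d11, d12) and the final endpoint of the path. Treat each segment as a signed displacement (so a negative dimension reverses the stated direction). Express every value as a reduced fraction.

Apply edit: d2 := 5
  d6 = d3*3 = 13
  d7 = d3*4 + d2*5 = 127/3
  d8 = d2/3 = 5/3
  d9 = 5 + d8 + d3 = 11
  d10 = d7/5 = 127/15
  d11 = 2 + d1 - d10*3 = -92/5
  d12 = d9 - d5 = 9
Walk from origin (0, 0):
  seg 1: up by d1 = 5 → (0, 5)
  seg 2: right by d8 = 5/3 → (5/3, 5)
  seg 3: down by d6 = 13 → (5/3, -8)
  seg 4: right by d1 = 5 → (20/3, -8)
  seg 5: left by d11 = -92/5 → (376/15, -8)
  seg 6: left by d7 = 127/3 → (-259/15, -8)
  seg 7: left by d3 = 13/3 → (-108/5, -8)

d6 = 13
d7 = 127/3
d8 = 5/3
d9 = 11
d10 = 127/15
d11 = -92/5
d12 = 9
endpoint = (-108/5, -8)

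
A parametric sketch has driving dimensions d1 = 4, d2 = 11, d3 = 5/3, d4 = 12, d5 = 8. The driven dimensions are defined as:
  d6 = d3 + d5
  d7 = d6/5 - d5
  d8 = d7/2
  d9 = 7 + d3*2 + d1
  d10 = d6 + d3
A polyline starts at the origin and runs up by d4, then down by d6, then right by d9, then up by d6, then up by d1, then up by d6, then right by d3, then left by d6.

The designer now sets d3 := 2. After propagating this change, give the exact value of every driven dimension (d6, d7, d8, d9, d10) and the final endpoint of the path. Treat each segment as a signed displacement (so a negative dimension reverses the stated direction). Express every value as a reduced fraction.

Apply edit: d3 := 2
  d6 = d3 + d5 = 10
  d7 = d6/5 - d5 = -6
  d8 = d7/2 = -3
  d9 = 7 + d3*2 + d1 = 15
  d10 = d6 + d3 = 12
Walk from origin (0, 0):
  seg 1: up by d4 = 12 → (0, 12)
  seg 2: down by d6 = 10 → (0, 2)
  seg 3: right by d9 = 15 → (15, 2)
  seg 4: up by d6 = 10 → (15, 12)
  seg 5: up by d1 = 4 → (15, 16)
  seg 6: up by d6 = 10 → (15, 26)
  seg 7: right by d3 = 2 → (17, 26)
  seg 8: left by d6 = 10 → (7, 26)

d6 = 10
d7 = -6
d8 = -3
d9 = 15
d10 = 12
endpoint = (7, 26)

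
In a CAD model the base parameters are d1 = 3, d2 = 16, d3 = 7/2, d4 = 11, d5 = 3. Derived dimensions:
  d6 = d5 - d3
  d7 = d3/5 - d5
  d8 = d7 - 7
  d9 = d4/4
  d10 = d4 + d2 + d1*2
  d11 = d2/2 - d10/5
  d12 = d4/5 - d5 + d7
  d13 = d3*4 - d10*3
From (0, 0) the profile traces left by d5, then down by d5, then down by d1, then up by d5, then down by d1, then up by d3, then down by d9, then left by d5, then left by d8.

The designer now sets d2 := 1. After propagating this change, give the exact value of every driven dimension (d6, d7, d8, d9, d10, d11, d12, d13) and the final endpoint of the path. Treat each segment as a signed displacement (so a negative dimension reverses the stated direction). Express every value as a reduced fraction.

Apply edit: d2 := 1
  d6 = d5 - d3 = -1/2
  d7 = d3/5 - d5 = -23/10
  d8 = d7 - 7 = -93/10
  d9 = d4/4 = 11/4
  d10 = d4 + d2 + d1*2 = 18
  d11 = d2/2 - d10/5 = -31/10
  d12 = d4/5 - d5 + d7 = -31/10
  d13 = d3*4 - d10*3 = -40
Walk from origin (0, 0):
  seg 1: left by d5 = 3 → (-3, 0)
  seg 2: down by d5 = 3 → (-3, -3)
  seg 3: down by d1 = 3 → (-3, -6)
  seg 4: up by d5 = 3 → (-3, -3)
  seg 5: down by d1 = 3 → (-3, -6)
  seg 6: up by d3 = 7/2 → (-3, -5/2)
  seg 7: down by d9 = 11/4 → (-3, -21/4)
  seg 8: left by d5 = 3 → (-6, -21/4)
  seg 9: left by d8 = -93/10 → (33/10, -21/4)

d6 = -1/2
d7 = -23/10
d8 = -93/10
d9 = 11/4
d10 = 18
d11 = -31/10
d12 = -31/10
d13 = -40
endpoint = (33/10, -21/4)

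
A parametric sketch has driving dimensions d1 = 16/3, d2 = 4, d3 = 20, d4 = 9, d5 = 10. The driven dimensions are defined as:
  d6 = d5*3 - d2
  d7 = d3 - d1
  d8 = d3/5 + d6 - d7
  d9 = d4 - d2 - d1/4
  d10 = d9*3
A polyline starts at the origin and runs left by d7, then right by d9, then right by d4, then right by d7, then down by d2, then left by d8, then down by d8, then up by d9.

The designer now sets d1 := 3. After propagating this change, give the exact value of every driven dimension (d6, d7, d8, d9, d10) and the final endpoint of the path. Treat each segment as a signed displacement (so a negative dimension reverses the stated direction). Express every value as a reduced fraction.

Apply edit: d1 := 3
  d6 = d5*3 - d2 = 26
  d7 = d3 - d1 = 17
  d8 = d3/5 + d6 - d7 = 13
  d9 = d4 - d2 - d1/4 = 17/4
  d10 = d9*3 = 51/4
Walk from origin (0, 0):
  seg 1: left by d7 = 17 → (-17, 0)
  seg 2: right by d9 = 17/4 → (-51/4, 0)
  seg 3: right by d4 = 9 → (-15/4, 0)
  seg 4: right by d7 = 17 → (53/4, 0)
  seg 5: down by d2 = 4 → (53/4, -4)
  seg 6: left by d8 = 13 → (1/4, -4)
  seg 7: down by d8 = 13 → (1/4, -17)
  seg 8: up by d9 = 17/4 → (1/4, -51/4)

d6 = 26
d7 = 17
d8 = 13
d9 = 17/4
d10 = 51/4
endpoint = (1/4, -51/4)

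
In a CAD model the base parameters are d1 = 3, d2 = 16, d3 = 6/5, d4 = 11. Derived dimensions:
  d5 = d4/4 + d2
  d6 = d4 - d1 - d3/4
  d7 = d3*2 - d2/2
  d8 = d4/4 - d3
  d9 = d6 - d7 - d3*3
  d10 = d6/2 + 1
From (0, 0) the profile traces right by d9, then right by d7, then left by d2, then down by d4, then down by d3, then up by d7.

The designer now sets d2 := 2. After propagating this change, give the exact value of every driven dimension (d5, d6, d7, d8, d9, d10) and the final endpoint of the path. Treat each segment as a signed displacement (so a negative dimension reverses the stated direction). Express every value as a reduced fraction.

Apply edit: d2 := 2
  d5 = d4/4 + d2 = 19/4
  d6 = d4 - d1 - d3/4 = 77/10
  d7 = d3*2 - d2/2 = 7/5
  d8 = d4/4 - d3 = 31/20
  d9 = d6 - d7 - d3*3 = 27/10
  d10 = d6/2 + 1 = 97/20
Walk from origin (0, 0):
  seg 1: right by d9 = 27/10 → (27/10, 0)
  seg 2: right by d7 = 7/5 → (41/10, 0)
  seg 3: left by d2 = 2 → (21/10, 0)
  seg 4: down by d4 = 11 → (21/10, -11)
  seg 5: down by d3 = 6/5 → (21/10, -61/5)
  seg 6: up by d7 = 7/5 → (21/10, -54/5)

d5 = 19/4
d6 = 77/10
d7 = 7/5
d8 = 31/20
d9 = 27/10
d10 = 97/20
endpoint = (21/10, -54/5)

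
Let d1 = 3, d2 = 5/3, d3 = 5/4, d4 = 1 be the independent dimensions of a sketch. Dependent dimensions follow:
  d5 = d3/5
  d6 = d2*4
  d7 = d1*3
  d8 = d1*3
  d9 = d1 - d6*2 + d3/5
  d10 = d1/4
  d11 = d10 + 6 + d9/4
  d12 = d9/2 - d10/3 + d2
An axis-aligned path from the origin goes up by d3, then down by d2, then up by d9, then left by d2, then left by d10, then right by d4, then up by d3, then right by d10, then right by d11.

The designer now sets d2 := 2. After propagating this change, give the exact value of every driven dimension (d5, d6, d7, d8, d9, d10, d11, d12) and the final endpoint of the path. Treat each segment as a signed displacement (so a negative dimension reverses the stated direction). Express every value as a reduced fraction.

d5 = 1/4
d6 = 8
d7 = 9
d8 = 9
d9 = -51/4
d10 = 3/4
d11 = 57/16
d12 = -37/8
endpoint = (41/16, -49/4)

Apply edit: d2 := 2
  d5 = d3/5 = 1/4
  d6 = d2*4 = 8
  d7 = d1*3 = 9
  d8 = d1*3 = 9
  d9 = d1 - d6*2 + d3/5 = -51/4
  d10 = d1/4 = 3/4
  d11 = d10 + 6 + d9/4 = 57/16
  d12 = d9/2 - d10/3 + d2 = -37/8
Walk from origin (0, 0):
  seg 1: up by d3 = 5/4 → (0, 5/4)
  seg 2: down by d2 = 2 → (0, -3/4)
  seg 3: up by d9 = -51/4 → (0, -27/2)
  seg 4: left by d2 = 2 → (-2, -27/2)
  seg 5: left by d10 = 3/4 → (-11/4, -27/2)
  seg 6: right by d4 = 1 → (-7/4, -27/2)
  seg 7: up by d3 = 5/4 → (-7/4, -49/4)
  seg 8: right by d10 = 3/4 → (-1, -49/4)
  seg 9: right by d11 = 57/16 → (41/16, -49/4)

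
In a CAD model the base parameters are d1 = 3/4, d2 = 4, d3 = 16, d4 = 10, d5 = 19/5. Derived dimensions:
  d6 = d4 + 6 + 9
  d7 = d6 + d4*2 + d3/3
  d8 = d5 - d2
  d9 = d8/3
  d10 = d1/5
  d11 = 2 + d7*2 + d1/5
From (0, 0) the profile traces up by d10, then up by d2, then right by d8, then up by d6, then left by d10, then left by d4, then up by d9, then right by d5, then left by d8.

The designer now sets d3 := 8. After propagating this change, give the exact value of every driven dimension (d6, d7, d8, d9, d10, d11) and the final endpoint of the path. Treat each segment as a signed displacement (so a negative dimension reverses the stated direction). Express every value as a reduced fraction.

Apply edit: d3 := 8
  d6 = d4 + 6 + 9 = 25
  d7 = d6 + d4*2 + d3/3 = 143/3
  d8 = d5 - d2 = -1/5
  d9 = d8/3 = -1/15
  d10 = d1/5 = 3/20
  d11 = 2 + d7*2 + d1/5 = 5849/60
Walk from origin (0, 0):
  seg 1: up by d10 = 3/20 → (0, 3/20)
  seg 2: up by d2 = 4 → (0, 83/20)
  seg 3: right by d8 = -1/5 → (-1/5, 83/20)
  seg 4: up by d6 = 25 → (-1/5, 583/20)
  seg 5: left by d10 = 3/20 → (-7/20, 583/20)
  seg 6: left by d4 = 10 → (-207/20, 583/20)
  seg 7: up by d9 = -1/15 → (-207/20, 349/12)
  seg 8: right by d5 = 19/5 → (-131/20, 349/12)
  seg 9: left by d8 = -1/5 → (-127/20, 349/12)

d6 = 25
d7 = 143/3
d8 = -1/5
d9 = -1/15
d10 = 3/20
d11 = 5849/60
endpoint = (-127/20, 349/12)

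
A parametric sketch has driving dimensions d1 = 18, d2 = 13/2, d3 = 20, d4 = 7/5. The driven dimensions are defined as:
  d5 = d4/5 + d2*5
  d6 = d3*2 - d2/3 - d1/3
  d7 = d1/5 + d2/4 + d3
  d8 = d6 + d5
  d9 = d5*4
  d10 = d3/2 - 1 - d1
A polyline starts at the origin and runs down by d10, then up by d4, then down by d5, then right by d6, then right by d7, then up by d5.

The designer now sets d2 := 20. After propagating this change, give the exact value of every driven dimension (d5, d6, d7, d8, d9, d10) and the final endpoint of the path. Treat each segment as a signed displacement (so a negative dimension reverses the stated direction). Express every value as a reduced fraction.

d5 = 2507/25
d6 = 82/3
d7 = 143/5
d8 = 9571/75
d9 = 10028/25
d10 = -9
endpoint = (839/15, 52/5)

Apply edit: d2 := 20
  d5 = d4/5 + d2*5 = 2507/25
  d6 = d3*2 - d2/3 - d1/3 = 82/3
  d7 = d1/5 + d2/4 + d3 = 143/5
  d8 = d6 + d5 = 9571/75
  d9 = d5*4 = 10028/25
  d10 = d3/2 - 1 - d1 = -9
Walk from origin (0, 0):
  seg 1: down by d10 = -9 → (0, 9)
  seg 2: up by d4 = 7/5 → (0, 52/5)
  seg 3: down by d5 = 2507/25 → (0, -2247/25)
  seg 4: right by d6 = 82/3 → (82/3, -2247/25)
  seg 5: right by d7 = 143/5 → (839/15, -2247/25)
  seg 6: up by d5 = 2507/25 → (839/15, 52/5)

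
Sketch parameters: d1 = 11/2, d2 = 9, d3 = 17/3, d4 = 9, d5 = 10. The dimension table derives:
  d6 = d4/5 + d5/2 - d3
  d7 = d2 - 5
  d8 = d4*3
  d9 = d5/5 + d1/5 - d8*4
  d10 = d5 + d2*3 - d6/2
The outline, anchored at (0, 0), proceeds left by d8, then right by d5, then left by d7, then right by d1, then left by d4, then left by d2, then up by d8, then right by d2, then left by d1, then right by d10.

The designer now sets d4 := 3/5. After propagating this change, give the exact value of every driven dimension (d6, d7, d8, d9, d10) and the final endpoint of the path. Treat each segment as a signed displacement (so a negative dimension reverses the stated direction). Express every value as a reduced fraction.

Apply edit: d4 := 3/5
  d6 = d4/5 + d5/2 - d3 = -41/75
  d7 = d2 - 5 = 4
  d8 = d4*3 = 9/5
  d9 = d5/5 + d1/5 - d8*4 = -41/10
  d10 = d5 + d2*3 - d6/2 = 5591/150
Walk from origin (0, 0):
  seg 1: left by d8 = 9/5 → (-9/5, 0)
  seg 2: right by d5 = 10 → (41/5, 0)
  seg 3: left by d7 = 4 → (21/5, 0)
  seg 4: right by d1 = 11/2 → (97/10, 0)
  seg 5: left by d4 = 3/5 → (91/10, 0)
  seg 6: left by d2 = 9 → (1/10, 0)
  seg 7: up by d8 = 9/5 → (1/10, 9/5)
  seg 8: right by d2 = 9 → (91/10, 9/5)
  seg 9: left by d1 = 11/2 → (18/5, 9/5)
  seg 10: right by d10 = 5591/150 → (6131/150, 9/5)

d6 = -41/75
d7 = 4
d8 = 9/5
d9 = -41/10
d10 = 5591/150
endpoint = (6131/150, 9/5)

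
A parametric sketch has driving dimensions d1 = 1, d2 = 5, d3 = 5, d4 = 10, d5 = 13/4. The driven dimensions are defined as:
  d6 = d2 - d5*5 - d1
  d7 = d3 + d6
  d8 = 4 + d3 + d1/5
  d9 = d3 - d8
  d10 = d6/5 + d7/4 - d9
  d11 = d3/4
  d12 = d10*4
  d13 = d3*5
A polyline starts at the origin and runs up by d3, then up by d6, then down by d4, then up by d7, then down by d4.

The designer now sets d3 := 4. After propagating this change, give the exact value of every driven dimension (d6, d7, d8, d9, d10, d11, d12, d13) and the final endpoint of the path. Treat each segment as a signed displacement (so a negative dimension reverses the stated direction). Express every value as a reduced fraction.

d6 = -49/4
d7 = -33/4
d8 = 41/5
d9 = -21/5
d10 = -5/16
d11 = 1
d12 = -5/4
d13 = 20
endpoint = (0, -73/2)

Apply edit: d3 := 4
  d6 = d2 - d5*5 - d1 = -49/4
  d7 = d3 + d6 = -33/4
  d8 = 4 + d3 + d1/5 = 41/5
  d9 = d3 - d8 = -21/5
  d10 = d6/5 + d7/4 - d9 = -5/16
  d11 = d3/4 = 1
  d12 = d10*4 = -5/4
  d13 = d3*5 = 20
Walk from origin (0, 0):
  seg 1: up by d3 = 4 → (0, 4)
  seg 2: up by d6 = -49/4 → (0, -33/4)
  seg 3: down by d4 = 10 → (0, -73/4)
  seg 4: up by d7 = -33/4 → (0, -53/2)
  seg 5: down by d4 = 10 → (0, -73/2)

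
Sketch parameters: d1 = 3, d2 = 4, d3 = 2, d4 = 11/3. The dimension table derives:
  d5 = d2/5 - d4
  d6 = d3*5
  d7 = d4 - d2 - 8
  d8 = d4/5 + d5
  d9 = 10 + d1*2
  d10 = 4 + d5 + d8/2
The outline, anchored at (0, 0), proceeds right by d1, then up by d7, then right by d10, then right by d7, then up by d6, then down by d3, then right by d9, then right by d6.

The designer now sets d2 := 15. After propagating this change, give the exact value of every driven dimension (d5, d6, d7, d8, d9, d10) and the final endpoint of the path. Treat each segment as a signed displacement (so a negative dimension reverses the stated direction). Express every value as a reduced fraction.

Apply edit: d2 := 15
  d5 = d2/5 - d4 = -2/3
  d6 = d3*5 = 10
  d7 = d4 - d2 - 8 = -58/3
  d8 = d4/5 + d5 = 1/15
  d9 = 10 + d1*2 = 16
  d10 = 4 + d5 + d8/2 = 101/30
Walk from origin (0, 0):
  seg 1: right by d1 = 3 → (3, 0)
  seg 2: up by d7 = -58/3 → (3, -58/3)
  seg 3: right by d10 = 101/30 → (191/30, -58/3)
  seg 4: right by d7 = -58/3 → (-389/30, -58/3)
  seg 5: up by d6 = 10 → (-389/30, -28/3)
  seg 6: down by d3 = 2 → (-389/30, -34/3)
  seg 7: right by d9 = 16 → (91/30, -34/3)
  seg 8: right by d6 = 10 → (391/30, -34/3)

d5 = -2/3
d6 = 10
d7 = -58/3
d8 = 1/15
d9 = 16
d10 = 101/30
endpoint = (391/30, -34/3)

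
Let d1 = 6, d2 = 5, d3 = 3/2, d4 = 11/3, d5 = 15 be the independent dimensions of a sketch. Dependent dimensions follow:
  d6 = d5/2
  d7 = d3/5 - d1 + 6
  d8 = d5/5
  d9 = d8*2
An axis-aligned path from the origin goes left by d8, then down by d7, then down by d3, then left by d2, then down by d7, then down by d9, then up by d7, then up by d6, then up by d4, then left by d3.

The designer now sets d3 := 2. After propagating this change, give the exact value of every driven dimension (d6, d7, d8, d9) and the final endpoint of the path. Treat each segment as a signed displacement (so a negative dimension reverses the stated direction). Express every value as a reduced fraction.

d6 = 15/2
d7 = 2/5
d8 = 3
d9 = 6
endpoint = (-10, 83/30)

Apply edit: d3 := 2
  d6 = d5/2 = 15/2
  d7 = d3/5 - d1 + 6 = 2/5
  d8 = d5/5 = 3
  d9 = d8*2 = 6
Walk from origin (0, 0):
  seg 1: left by d8 = 3 → (-3, 0)
  seg 2: down by d7 = 2/5 → (-3, -2/5)
  seg 3: down by d3 = 2 → (-3, -12/5)
  seg 4: left by d2 = 5 → (-8, -12/5)
  seg 5: down by d7 = 2/5 → (-8, -14/5)
  seg 6: down by d9 = 6 → (-8, -44/5)
  seg 7: up by d7 = 2/5 → (-8, -42/5)
  seg 8: up by d6 = 15/2 → (-8, -9/10)
  seg 9: up by d4 = 11/3 → (-8, 83/30)
  seg 10: left by d3 = 2 → (-10, 83/30)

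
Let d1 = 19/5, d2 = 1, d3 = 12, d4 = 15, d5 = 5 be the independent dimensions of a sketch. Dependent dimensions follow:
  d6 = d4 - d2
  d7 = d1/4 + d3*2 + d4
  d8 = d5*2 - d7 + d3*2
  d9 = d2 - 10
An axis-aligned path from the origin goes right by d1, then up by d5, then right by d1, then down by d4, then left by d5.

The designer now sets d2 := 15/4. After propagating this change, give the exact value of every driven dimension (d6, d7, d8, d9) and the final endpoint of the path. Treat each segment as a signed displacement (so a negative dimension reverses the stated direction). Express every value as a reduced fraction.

d6 = 45/4
d7 = 799/20
d8 = -119/20
d9 = -25/4
endpoint = (13/5, -10)

Apply edit: d2 := 15/4
  d6 = d4 - d2 = 45/4
  d7 = d1/4 + d3*2 + d4 = 799/20
  d8 = d5*2 - d7 + d3*2 = -119/20
  d9 = d2 - 10 = -25/4
Walk from origin (0, 0):
  seg 1: right by d1 = 19/5 → (19/5, 0)
  seg 2: up by d5 = 5 → (19/5, 5)
  seg 3: right by d1 = 19/5 → (38/5, 5)
  seg 4: down by d4 = 15 → (38/5, -10)
  seg 5: left by d5 = 5 → (13/5, -10)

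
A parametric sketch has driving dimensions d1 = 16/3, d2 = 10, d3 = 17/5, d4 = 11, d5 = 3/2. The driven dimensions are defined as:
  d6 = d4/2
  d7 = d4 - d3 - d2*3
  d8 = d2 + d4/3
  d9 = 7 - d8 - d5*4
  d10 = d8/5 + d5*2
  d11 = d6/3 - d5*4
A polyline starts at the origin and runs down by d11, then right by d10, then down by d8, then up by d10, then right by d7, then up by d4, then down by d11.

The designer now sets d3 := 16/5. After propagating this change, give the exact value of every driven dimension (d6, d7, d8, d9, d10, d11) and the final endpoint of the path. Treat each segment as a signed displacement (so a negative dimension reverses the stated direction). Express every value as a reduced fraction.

d6 = 11/2
d7 = -111/5
d8 = 41/3
d9 = -38/3
d10 = 86/15
d11 = -25/6
endpoint = (-247/15, 57/5)

Apply edit: d3 := 16/5
  d6 = d4/2 = 11/2
  d7 = d4 - d3 - d2*3 = -111/5
  d8 = d2 + d4/3 = 41/3
  d9 = 7 - d8 - d5*4 = -38/3
  d10 = d8/5 + d5*2 = 86/15
  d11 = d6/3 - d5*4 = -25/6
Walk from origin (0, 0):
  seg 1: down by d11 = -25/6 → (0, 25/6)
  seg 2: right by d10 = 86/15 → (86/15, 25/6)
  seg 3: down by d8 = 41/3 → (86/15, -19/2)
  seg 4: up by d10 = 86/15 → (86/15, -113/30)
  seg 5: right by d7 = -111/5 → (-247/15, -113/30)
  seg 6: up by d4 = 11 → (-247/15, 217/30)
  seg 7: down by d11 = -25/6 → (-247/15, 57/5)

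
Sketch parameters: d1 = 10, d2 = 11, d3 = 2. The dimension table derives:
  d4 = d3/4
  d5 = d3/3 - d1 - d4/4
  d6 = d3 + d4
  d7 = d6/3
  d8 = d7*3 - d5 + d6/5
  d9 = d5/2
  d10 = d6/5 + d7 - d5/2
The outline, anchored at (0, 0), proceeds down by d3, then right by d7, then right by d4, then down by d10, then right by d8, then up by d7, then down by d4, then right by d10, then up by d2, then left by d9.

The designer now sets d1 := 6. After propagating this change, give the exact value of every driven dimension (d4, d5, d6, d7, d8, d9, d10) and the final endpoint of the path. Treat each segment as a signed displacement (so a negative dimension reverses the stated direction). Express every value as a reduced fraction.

Apply edit: d1 := 6
  d4 = d3/4 = 1/2
  d5 = d3/3 - d1 - d4/4 = -131/24
  d6 = d3 + d4 = 5/2
  d7 = d6/3 = 5/6
  d8 = d7*3 - d5 + d6/5 = 203/24
  d9 = d5/2 = -131/48
  d10 = d6/5 + d7 - d5/2 = 65/16
Walk from origin (0, 0):
  seg 1: down by d3 = 2 → (0, -2)
  seg 2: right by d7 = 5/6 → (5/6, -2)
  seg 3: right by d4 = 1/2 → (4/3, -2)
  seg 4: down by d10 = 65/16 → (4/3, -97/16)
  seg 5: right by d8 = 203/24 → (235/24, -97/16)
  seg 6: up by d7 = 5/6 → (235/24, -251/48)
  seg 7: down by d4 = 1/2 → (235/24, -275/48)
  seg 8: right by d10 = 65/16 → (665/48, -275/48)
  seg 9: up by d2 = 11 → (665/48, 253/48)
  seg 10: left by d9 = -131/48 → (199/12, 253/48)

d4 = 1/2
d5 = -131/24
d6 = 5/2
d7 = 5/6
d8 = 203/24
d9 = -131/48
d10 = 65/16
endpoint = (199/12, 253/48)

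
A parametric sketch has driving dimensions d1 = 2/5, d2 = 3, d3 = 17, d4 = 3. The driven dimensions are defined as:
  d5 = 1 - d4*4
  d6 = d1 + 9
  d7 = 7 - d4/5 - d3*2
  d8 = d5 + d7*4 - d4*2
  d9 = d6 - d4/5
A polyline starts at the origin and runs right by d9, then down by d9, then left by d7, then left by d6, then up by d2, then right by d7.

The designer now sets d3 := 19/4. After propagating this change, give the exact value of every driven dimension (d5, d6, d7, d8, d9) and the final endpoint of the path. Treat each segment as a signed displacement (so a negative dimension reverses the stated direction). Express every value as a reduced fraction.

Apply edit: d3 := 19/4
  d5 = 1 - d4*4 = -11
  d6 = d1 + 9 = 47/5
  d7 = 7 - d4/5 - d3*2 = -31/10
  d8 = d5 + d7*4 - d4*2 = -147/5
  d9 = d6 - d4/5 = 44/5
Walk from origin (0, 0):
  seg 1: right by d9 = 44/5 → (44/5, 0)
  seg 2: down by d9 = 44/5 → (44/5, -44/5)
  seg 3: left by d7 = -31/10 → (119/10, -44/5)
  seg 4: left by d6 = 47/5 → (5/2, -44/5)
  seg 5: up by d2 = 3 → (5/2, -29/5)
  seg 6: right by d7 = -31/10 → (-3/5, -29/5)

d5 = -11
d6 = 47/5
d7 = -31/10
d8 = -147/5
d9 = 44/5
endpoint = (-3/5, -29/5)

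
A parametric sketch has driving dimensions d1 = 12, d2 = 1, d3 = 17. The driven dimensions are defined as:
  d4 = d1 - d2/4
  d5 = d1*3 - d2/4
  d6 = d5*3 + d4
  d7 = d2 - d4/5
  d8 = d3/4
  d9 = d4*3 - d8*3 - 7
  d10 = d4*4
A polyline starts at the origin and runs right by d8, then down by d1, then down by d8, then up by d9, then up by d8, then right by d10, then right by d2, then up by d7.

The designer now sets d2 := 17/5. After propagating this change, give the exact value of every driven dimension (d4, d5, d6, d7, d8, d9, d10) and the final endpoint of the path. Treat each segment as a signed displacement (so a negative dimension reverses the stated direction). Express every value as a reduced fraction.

Apply edit: d2 := 17/5
  d4 = d1 - d2/4 = 223/20
  d5 = d1*3 - d2/4 = 703/20
  d6 = d5*3 + d4 = 583/5
  d7 = d2 - d4/5 = 117/100
  d8 = d3/4 = 17/4
  d9 = d4*3 - d8*3 - 7 = 137/10
  d10 = d4*4 = 223/5
Walk from origin (0, 0):
  seg 1: right by d8 = 17/4 → (17/4, 0)
  seg 2: down by d1 = 12 → (17/4, -12)
  seg 3: down by d8 = 17/4 → (17/4, -65/4)
  seg 4: up by d9 = 137/10 → (17/4, -51/20)
  seg 5: up by d8 = 17/4 → (17/4, 17/10)
  seg 6: right by d10 = 223/5 → (977/20, 17/10)
  seg 7: right by d2 = 17/5 → (209/4, 17/10)
  seg 8: up by d7 = 117/100 → (209/4, 287/100)

d4 = 223/20
d5 = 703/20
d6 = 583/5
d7 = 117/100
d8 = 17/4
d9 = 137/10
d10 = 223/5
endpoint = (209/4, 287/100)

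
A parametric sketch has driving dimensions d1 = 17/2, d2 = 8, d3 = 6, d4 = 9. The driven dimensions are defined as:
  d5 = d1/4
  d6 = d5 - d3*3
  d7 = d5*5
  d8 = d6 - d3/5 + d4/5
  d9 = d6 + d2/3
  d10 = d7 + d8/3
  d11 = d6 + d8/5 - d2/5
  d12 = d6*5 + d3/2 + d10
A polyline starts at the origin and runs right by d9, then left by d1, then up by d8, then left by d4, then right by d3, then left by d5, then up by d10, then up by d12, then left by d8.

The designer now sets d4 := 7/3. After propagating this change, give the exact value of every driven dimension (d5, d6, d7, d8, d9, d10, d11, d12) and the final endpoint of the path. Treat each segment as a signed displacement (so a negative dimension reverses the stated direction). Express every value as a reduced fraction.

d5 = 17/8
d6 = -127/8
d7 = 85/8
d8 = -1993/120
d9 = -317/24
d10 = 229/45
d11 = -6239/300
d12 = -25663/360
endpoint = (-427/120, -2981/36)

Apply edit: d4 := 7/3
  d5 = d1/4 = 17/8
  d6 = d5 - d3*3 = -127/8
  d7 = d5*5 = 85/8
  d8 = d6 - d3/5 + d4/5 = -1993/120
  d9 = d6 + d2/3 = -317/24
  d10 = d7 + d8/3 = 229/45
  d11 = d6 + d8/5 - d2/5 = -6239/300
  d12 = d6*5 + d3/2 + d10 = -25663/360
Walk from origin (0, 0):
  seg 1: right by d9 = -317/24 → (-317/24, 0)
  seg 2: left by d1 = 17/2 → (-521/24, 0)
  seg 3: up by d8 = -1993/120 → (-521/24, -1993/120)
  seg 4: left by d4 = 7/3 → (-577/24, -1993/120)
  seg 5: right by d3 = 6 → (-433/24, -1993/120)
  seg 6: left by d5 = 17/8 → (-121/6, -1993/120)
  seg 7: up by d10 = 229/45 → (-121/6, -4147/360)
  seg 8: up by d12 = -25663/360 → (-121/6, -2981/36)
  seg 9: left by d8 = -1993/120 → (-427/120, -2981/36)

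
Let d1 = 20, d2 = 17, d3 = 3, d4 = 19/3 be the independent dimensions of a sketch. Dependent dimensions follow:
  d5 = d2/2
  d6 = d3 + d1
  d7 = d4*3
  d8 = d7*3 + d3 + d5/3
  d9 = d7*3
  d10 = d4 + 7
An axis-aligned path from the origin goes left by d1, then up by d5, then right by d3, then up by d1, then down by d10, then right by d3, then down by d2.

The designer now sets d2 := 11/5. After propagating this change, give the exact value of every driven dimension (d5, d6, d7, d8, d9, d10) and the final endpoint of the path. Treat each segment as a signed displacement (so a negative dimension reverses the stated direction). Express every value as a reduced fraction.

Apply edit: d2 := 11/5
  d5 = d2/2 = 11/10
  d6 = d3 + d1 = 23
  d7 = d4*3 = 19
  d8 = d7*3 + d3 + d5/3 = 1811/30
  d9 = d7*3 = 57
  d10 = d4 + 7 = 40/3
Walk from origin (0, 0):
  seg 1: left by d1 = 20 → (-20, 0)
  seg 2: up by d5 = 11/10 → (-20, 11/10)
  seg 3: right by d3 = 3 → (-17, 11/10)
  seg 4: up by d1 = 20 → (-17, 211/10)
  seg 5: down by d10 = 40/3 → (-17, 233/30)
  seg 6: right by d3 = 3 → (-14, 233/30)
  seg 7: down by d2 = 11/5 → (-14, 167/30)

d5 = 11/10
d6 = 23
d7 = 19
d8 = 1811/30
d9 = 57
d10 = 40/3
endpoint = (-14, 167/30)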